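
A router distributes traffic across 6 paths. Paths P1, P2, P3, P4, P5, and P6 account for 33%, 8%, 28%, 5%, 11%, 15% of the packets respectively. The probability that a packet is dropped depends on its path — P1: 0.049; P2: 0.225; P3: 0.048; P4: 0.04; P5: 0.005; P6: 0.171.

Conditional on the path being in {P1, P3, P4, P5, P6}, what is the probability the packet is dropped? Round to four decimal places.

0.0628

Let S = {P1, P3, P4, P5, P6}.
P(S) = 0.33 + 0.28 + 0.05 + 0.11 + 0.15 = 0.92.
P(L ∩ S) = 0.049·0.33 + 0.048·0.28 + 0.04·0.05 + 0.005·0.11 + 0.171·0.15 = 0.01617 + 0.01344 + 0.002 + 0.00055 + 0.02565 = 0.05781.
P(L | S) = 0.05781 / 0.92 = 0.062837…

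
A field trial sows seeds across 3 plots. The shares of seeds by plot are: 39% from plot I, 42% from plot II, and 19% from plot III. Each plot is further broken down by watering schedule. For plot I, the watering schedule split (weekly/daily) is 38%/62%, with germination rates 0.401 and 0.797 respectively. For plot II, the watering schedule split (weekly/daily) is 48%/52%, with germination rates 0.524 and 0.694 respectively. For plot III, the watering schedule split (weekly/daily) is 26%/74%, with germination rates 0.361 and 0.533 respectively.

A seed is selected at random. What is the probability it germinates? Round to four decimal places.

P(G) ≈ 0.6021

P(G|I) = 0.38·0.401 + 0.62·0.797 = 0.15238 + 0.49414 = 0.64652
P(G|II) = 0.48·0.524 + 0.52·0.694 = 0.25152 + 0.36088 = 0.6124
P(G|III) = 0.26·0.361 + 0.74·0.533 = 0.09386 + 0.39442 = 0.48828
By total probability over the outer partition,
P(G) = 0.39·0.64652 + 0.42·0.6124 + 0.19·0.48828
      = 0.2521428 + 0.257208 + 0.0927732 = 0.602124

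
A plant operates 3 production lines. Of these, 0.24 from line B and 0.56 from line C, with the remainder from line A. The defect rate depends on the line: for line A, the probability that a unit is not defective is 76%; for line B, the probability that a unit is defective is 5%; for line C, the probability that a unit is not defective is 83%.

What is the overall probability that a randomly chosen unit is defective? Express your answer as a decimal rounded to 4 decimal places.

P(A) = 1 − (0.24 + 0.56) = 0.2.
P(D|A) = 1 − 0.76 = 0.24.
P(D|C) = 1 − 0.83 = 0.17.
Using total probability over the partition,
P(D) = P(D|A)·P(A) + P(D|B)·P(B) + P(D|C)·P(C)
      = 0.24·0.2 + 0.05·0.24 + 0.17·0.56
      = 0.048 + 0.012 + 0.0952 = 0.1552

0.1552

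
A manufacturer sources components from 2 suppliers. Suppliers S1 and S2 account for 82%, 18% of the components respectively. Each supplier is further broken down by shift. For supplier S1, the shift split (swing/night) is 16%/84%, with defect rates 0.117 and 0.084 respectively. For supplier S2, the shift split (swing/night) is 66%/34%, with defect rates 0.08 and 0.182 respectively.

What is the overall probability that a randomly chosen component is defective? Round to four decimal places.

0.0939

P(D|S1) = 0.16·0.117 + 0.84·0.084 = 0.01872 + 0.07056 = 0.08928
P(D|S2) = 0.66·0.08 + 0.34·0.182 = 0.0528 + 0.06188 = 0.11468
Then overall,
P(D) = 0.82·0.08928 + 0.18·0.11468
      = 0.0732096 + 0.0206424 = 0.093852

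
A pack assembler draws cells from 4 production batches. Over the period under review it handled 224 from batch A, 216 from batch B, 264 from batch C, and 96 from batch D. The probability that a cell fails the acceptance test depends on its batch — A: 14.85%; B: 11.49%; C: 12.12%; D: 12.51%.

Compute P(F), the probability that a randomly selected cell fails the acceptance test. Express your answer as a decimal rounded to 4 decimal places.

Total: 224 + 216 + 264 + 96 = 800.
P(A) = 224/800 = 0.28. P(B) = 216/800 = 0.27. P(C) = 264/800 = 0.33. P(D) = 96/800 = 0.12.
By the law of total probability,
P(F) = P(F|A)·P(A) + P(F|B)·P(B) + P(F|C)·P(C) + P(F|D)·P(D)
      = 0.1485·0.28 + 0.1149·0.27 + 0.1212·0.33 + 0.1251·0.12
      = 0.04158 + 0.031023 + 0.039996 + 0.015012 = 0.127611

P(F) ≈ 0.1276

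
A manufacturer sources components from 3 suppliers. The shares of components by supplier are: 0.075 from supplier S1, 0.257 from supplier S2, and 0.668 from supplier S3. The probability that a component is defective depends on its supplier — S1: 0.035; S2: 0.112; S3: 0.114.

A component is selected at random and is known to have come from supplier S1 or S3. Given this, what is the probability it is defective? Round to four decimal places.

Let S = {S1, S3}.
P(S) = 0.075 + 0.668 = 0.743.
P(D ∩ S) = 0.035·0.075 + 0.114·0.668 = 0.002625 + 0.076152 = 0.078777.
P(D | S) = 0.078777 / 0.743 = 0.106026…

0.1060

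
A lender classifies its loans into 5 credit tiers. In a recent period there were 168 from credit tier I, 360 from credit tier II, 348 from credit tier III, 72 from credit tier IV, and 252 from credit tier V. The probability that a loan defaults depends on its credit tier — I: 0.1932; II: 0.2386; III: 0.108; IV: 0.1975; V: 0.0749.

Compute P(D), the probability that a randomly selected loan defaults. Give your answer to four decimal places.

0.1575

Total: 168 + 360 + 348 + 72 + 252 = 1200.
P(I) = 168/1200 = 0.14. P(II) = 360/1200 = 0.3. P(III) = 348/1200 = 0.29. P(IV) = 72/1200 = 0.06. P(V) = 252/1200 = 0.21.
Summing over the partition,
P(D) = P(D|I)·P(I) + P(D|II)·P(II) + P(D|III)·P(III) + P(D|IV)·P(IV) + P(D|V)·P(V)
      = 0.1932·0.14 + 0.2386·0.3 + 0.108·0.29 + 0.1975·0.06 + 0.0749·0.21
      = 0.027048 + 0.07158 + 0.03132 + 0.01185 + 0.015729 = 0.157527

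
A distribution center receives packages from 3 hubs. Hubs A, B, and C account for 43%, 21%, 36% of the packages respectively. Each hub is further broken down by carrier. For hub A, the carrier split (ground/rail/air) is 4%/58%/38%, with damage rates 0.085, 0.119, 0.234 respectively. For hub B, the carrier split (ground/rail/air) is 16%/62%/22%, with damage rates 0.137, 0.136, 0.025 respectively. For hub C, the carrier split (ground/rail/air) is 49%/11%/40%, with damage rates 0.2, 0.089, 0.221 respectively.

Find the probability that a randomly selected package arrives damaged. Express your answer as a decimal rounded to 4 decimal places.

P(D|A) = 0.04·0.085 + 0.58·0.119 + 0.38·0.234 = 0.0034 + 0.06902 + 0.08892 = 0.16134
P(D|B) = 0.16·0.137 + 0.62·0.136 + 0.22·0.025 = 0.02192 + 0.08432 + 0.0055 = 0.11174
P(D|C) = 0.49·0.2 + 0.11·0.089 + 0.4·0.221 = 0.098 + 0.00979 + 0.0884 = 0.19619
Then overall,
P(D) = 0.43·0.16134 + 0.21·0.11174 + 0.36·0.19619
      = 0.0693762 + 0.0234654 + 0.0706284 = 0.16347

0.1635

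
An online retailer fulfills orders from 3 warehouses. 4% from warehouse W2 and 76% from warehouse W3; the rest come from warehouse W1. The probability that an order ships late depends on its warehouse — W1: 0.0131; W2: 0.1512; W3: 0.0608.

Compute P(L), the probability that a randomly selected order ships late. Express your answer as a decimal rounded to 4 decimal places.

0.0549

P(W1) = 1 − (0.04 + 0.76) = 0.2.
Using total probability over the partition,
P(L) = P(L|W1)·P(W1) + P(L|W2)·P(W2) + P(L|W3)·P(W3)
      = 0.0131·0.2 + 0.1512·0.04 + 0.0608·0.76
      = 0.00262 + 0.006048 + 0.046208 = 0.054876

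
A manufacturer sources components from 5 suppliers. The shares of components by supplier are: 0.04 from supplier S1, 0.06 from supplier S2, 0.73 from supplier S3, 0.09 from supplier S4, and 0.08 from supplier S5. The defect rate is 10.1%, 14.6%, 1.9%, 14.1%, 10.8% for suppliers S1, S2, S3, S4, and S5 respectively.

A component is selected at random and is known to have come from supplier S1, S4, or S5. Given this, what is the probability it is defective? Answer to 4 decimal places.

Let S = {S1, S4, S5}.
P(S) = 0.04 + 0.09 + 0.08 = 0.21.
P(D ∩ S) = 0.101·0.04 + 0.141·0.09 + 0.108·0.08 = 0.00404 + 0.01269 + 0.00864 = 0.02537.
P(D | S) = 0.02537 / 0.21 = 0.120810…

0.1208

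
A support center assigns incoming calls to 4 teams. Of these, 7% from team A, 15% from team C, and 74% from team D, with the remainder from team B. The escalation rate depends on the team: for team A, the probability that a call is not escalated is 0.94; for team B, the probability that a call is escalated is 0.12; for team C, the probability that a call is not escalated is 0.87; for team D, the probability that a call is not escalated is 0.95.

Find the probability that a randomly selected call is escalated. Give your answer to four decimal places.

P(B) = 1 − (0.07 + 0.15 + 0.74) = 0.04.
P(E|A) = 1 − 0.94 = 0.06.
P(E|C) = 1 − 0.87 = 0.13.
P(E|D) = 1 − 0.95 = 0.05.
P(E) = P(E|A)·P(A) + P(E|B)·P(B) + P(E|C)·P(C) + P(E|D)·P(D)
      = 0.06·0.07 + 0.12·0.04 + 0.13·0.15 + 0.05·0.74
      = 0.0042 + 0.0048 + 0.0195 + 0.037 = 0.0655

P(E) ≈ 0.0655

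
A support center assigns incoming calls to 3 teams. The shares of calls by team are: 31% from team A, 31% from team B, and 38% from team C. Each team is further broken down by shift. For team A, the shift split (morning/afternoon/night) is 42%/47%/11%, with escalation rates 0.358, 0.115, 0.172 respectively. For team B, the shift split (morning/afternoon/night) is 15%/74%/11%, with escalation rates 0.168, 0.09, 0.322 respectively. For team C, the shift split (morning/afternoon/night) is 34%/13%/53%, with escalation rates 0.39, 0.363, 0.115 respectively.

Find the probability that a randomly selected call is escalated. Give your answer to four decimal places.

P(E|A) = 0.42·0.358 + 0.47·0.115 + 0.11·0.172 = 0.15036 + 0.05405 + 0.01892 = 0.22333
P(E|B) = 0.15·0.168 + 0.74·0.09 + 0.11·0.322 = 0.0252 + 0.0666 + 0.03542 = 0.12722
P(E|C) = 0.34·0.39 + 0.13·0.363 + 0.53·0.115 = 0.1326 + 0.04719 + 0.06095 = 0.24074
Then overall,
P(E) = 0.31·0.22333 + 0.31·0.12722 + 0.38·0.24074
      = 0.0692323 + 0.0394382 + 0.0914812 = 0.2001517

0.2002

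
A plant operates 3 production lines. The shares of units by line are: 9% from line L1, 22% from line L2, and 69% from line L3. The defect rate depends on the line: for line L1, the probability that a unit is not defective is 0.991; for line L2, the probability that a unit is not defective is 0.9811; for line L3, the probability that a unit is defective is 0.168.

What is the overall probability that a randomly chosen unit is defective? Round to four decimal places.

0.1209

P(D|L1) = 1 − 0.991 = 0.009.
P(D|L2) = 1 − 0.9811 = 0.0189.
P(D) = P(D|L1)·P(L1) + P(D|L2)·P(L2) + P(D|L3)·P(L3)
      = 0.009·0.09 + 0.0189·0.22 + 0.168·0.69
      = 0.00081 + 0.004158 + 0.11592 = 0.120888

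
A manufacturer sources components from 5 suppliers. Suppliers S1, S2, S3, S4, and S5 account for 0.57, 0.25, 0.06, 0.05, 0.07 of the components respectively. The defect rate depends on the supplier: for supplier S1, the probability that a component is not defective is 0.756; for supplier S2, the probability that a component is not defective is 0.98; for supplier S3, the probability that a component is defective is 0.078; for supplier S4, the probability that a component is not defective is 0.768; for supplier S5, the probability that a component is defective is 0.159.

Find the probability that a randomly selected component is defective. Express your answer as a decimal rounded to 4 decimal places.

P(D) ≈ 0.1715

P(D|S1) = 1 − 0.756 = 0.244.
P(D|S2) = 1 − 0.98 = 0.02.
P(D|S4) = 1 − 0.768 = 0.232.
P(D) = P(D|S1)·P(S1) + P(D|S2)·P(S2) + P(D|S3)·P(S3) + P(D|S4)·P(S4) + P(D|S5)·P(S5)
      = 0.244·0.57 + 0.02·0.25 + 0.078·0.06 + 0.232·0.05 + 0.159·0.07
      = 0.13908 + 0.005 + 0.00468 + 0.0116 + 0.01113 = 0.17149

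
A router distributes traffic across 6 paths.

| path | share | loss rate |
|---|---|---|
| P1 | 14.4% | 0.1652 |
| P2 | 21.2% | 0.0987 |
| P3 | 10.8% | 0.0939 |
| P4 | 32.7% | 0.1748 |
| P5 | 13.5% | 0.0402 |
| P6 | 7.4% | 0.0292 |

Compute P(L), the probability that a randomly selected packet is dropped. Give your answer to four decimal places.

0.1196

P(L) = P(L|P1)·P(P1) + P(L|P2)·P(P2) + P(L|P3)·P(P3) + P(L|P4)·P(P4) + P(L|P5)·P(P5) + P(L|P6)·P(P6)
      = 0.1652·0.144 + 0.0987·0.212 + 0.0939·0.108 + 0.1748·0.327 + 0.0402·0.135 + 0.0292·0.074
      = 0.0237888 + 0.0209244 + 0.0101412 + 0.0571596 + 0.005427 + 0.0021608 = 0.1196018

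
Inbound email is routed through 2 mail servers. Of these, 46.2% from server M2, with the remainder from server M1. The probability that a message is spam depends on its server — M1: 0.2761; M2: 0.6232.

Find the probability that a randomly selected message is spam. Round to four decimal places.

P(M1) = 1 − (0.462) = 0.538.
P(S) = P(S|M1)·P(M1) + P(S|M2)·P(M2)
      = 0.2761·0.538 + 0.6232·0.462
      = 0.1485418 + 0.2879184 = 0.4364602

0.4365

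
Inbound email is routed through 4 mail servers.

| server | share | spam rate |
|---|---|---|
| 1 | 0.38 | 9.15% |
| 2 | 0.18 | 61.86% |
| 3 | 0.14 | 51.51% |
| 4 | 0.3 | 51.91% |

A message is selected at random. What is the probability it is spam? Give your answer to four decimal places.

P(S) ≈ 0.3740

By the law of total probability,
P(S) = P(S|1)·P(1) + P(S|2)·P(2) + P(S|3)·P(3) + P(S|4)·P(4)
      = 0.0915·0.38 + 0.6186·0.18 + 0.5151·0.14 + 0.5191·0.3
      = 0.03477 + 0.111348 + 0.072114 + 0.15573 = 0.373962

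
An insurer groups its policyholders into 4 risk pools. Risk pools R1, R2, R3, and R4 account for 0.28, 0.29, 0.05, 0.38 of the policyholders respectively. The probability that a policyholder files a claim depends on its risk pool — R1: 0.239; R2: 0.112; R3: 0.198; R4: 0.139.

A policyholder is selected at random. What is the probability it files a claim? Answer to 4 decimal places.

P(C) = P(C|R1)·P(R1) + P(C|R2)·P(R2) + P(C|R3)·P(R3) + P(C|R4)·P(R4)
      = 0.239·0.28 + 0.112·0.29 + 0.198·0.05 + 0.139·0.38
      = 0.06692 + 0.03248 + 0.0099 + 0.05282 = 0.16212

0.1621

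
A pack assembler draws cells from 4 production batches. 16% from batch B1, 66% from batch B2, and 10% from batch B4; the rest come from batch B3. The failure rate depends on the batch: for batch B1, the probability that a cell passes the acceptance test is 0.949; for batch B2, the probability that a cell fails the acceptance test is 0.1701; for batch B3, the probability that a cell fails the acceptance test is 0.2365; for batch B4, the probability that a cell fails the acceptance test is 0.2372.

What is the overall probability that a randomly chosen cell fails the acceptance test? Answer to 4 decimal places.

0.1631

P(B3) = 1 − (0.16 + 0.66 + 0.1) = 0.08.
P(F|B1) = 1 − 0.949 = 0.051.
By the law of total probability,
P(F) = P(F|B1)·P(B1) + P(F|B2)·P(B2) + P(F|B3)·P(B3) + P(F|B4)·P(B4)
      = 0.051·0.16 + 0.1701·0.66 + 0.2365·0.08 + 0.2372·0.1
      = 0.00816 + 0.112266 + 0.01892 + 0.02372 = 0.163066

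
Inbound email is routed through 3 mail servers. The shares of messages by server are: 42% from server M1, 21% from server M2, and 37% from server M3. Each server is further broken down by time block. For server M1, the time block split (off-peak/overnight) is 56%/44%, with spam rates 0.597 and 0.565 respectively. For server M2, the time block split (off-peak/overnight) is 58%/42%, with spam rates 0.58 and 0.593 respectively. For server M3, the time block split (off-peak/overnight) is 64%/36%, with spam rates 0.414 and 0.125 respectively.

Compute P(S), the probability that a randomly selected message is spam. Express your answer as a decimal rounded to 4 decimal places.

P(S|M1) = 0.56·0.597 + 0.44·0.565 = 0.33432 + 0.2486 = 0.58292
P(S|M2) = 0.58·0.58 + 0.42·0.593 = 0.3364 + 0.24906 = 0.58546
P(S|M3) = 0.64·0.414 + 0.36·0.125 = 0.26496 + 0.045 = 0.30996
By total probability over the outer partition,
P(S) = 0.42·0.58292 + 0.21·0.58546 + 0.37·0.30996
      = 0.2448264 + 0.1229466 + 0.1146852 = 0.4824582

P(S) ≈ 0.4825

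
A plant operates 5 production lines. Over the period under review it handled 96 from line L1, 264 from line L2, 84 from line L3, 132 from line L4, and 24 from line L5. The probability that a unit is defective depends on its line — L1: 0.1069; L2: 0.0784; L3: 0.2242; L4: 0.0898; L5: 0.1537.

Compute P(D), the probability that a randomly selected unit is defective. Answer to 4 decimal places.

Total: 96 + 264 + 84 + 132 + 24 = 600.
P(L1) = 96/600 = 0.16. P(L2) = 264/600 = 0.44. P(L3) = 84/600 = 0.14. P(L4) = 132/600 = 0.22. P(L5) = 24/600 = 0.04.
Summing over the partition,
P(D) = P(D|L1)·P(L1) + P(D|L2)·P(L2) + P(D|L3)·P(L3) + P(D|L4)·P(L4) + P(D|L5)·P(L5)
      = 0.1069·0.16 + 0.0784·0.44 + 0.2242·0.14 + 0.0898·0.22 + 0.1537·0.04
      = 0.017104 + 0.034496 + 0.031388 + 0.019756 + 0.006148 = 0.108892

0.1089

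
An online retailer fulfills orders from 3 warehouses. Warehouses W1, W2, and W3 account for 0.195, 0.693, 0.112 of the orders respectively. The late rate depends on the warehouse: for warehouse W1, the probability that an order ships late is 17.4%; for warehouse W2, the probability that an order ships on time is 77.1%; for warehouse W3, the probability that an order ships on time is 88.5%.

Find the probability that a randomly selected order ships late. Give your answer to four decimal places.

P(L|W2) = 1 − 0.771 = 0.229.
P(L|W3) = 1 − 0.885 = 0.115.
P(L) = P(L|W1)·P(W1) + P(L|W2)·P(W2) + P(L|W3)·P(W3)
      = 0.174·0.195 + 0.229·0.693 + 0.115·0.112
      = 0.03393 + 0.158697 + 0.01288 = 0.205507

0.2055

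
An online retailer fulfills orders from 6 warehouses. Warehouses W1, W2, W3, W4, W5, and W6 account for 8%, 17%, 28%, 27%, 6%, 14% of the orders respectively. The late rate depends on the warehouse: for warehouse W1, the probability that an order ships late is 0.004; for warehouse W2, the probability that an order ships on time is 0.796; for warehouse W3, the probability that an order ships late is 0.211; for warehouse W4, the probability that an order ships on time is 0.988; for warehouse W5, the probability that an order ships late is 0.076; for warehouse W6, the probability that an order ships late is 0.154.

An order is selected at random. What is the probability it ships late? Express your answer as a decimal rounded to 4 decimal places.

P(L|W2) = 1 − 0.796 = 0.204.
P(L|W4) = 1 − 0.988 = 0.012.
P(L) = P(L|W1)·P(W1) + P(L|W2)·P(W2) + P(L|W3)·P(W3) + P(L|W4)·P(W4) + P(L|W5)·P(W5) + P(L|W6)·P(W6)
      = 0.004·0.08 + 0.204·0.17 + 0.211·0.28 + 0.012·0.27 + 0.076·0.06 + 0.154·0.14
      = 0.00032 + 0.03468 + 0.05908 + 0.00324 + 0.00456 + 0.02156 = 0.12344

P(L) ≈ 0.1234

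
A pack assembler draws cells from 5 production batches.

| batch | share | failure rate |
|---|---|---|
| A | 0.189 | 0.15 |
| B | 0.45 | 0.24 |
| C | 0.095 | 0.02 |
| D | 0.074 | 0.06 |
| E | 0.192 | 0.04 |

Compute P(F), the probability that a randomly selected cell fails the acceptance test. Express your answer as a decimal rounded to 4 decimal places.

P(F) ≈ 0.1504

P(F) = P(F|A)·P(A) + P(F|B)·P(B) + P(F|C)·P(C) + P(F|D)·P(D) + P(F|E)·P(E)
      = 0.15·0.189 + 0.24·0.45 + 0.02·0.095 + 0.06·0.074 + 0.04·0.192
      = 0.02835 + 0.108 + 0.0019 + 0.00444 + 0.00768 = 0.15037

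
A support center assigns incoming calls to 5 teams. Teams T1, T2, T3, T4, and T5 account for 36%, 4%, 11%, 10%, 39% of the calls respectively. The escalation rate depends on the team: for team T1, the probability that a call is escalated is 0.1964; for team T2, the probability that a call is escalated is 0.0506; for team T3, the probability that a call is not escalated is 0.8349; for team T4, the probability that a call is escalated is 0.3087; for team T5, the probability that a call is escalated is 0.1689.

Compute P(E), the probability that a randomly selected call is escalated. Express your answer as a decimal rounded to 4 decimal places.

P(E|T3) = 1 − 0.8349 = 0.1651.
Using total probability over the partition,
P(E) = P(E|T1)·P(T1) + P(E|T2)·P(T2) + P(E|T3)·P(T3) + P(E|T4)·P(T4) + P(E|T5)·P(T5)
      = 0.1964·0.36 + 0.0506·0.04 + 0.1651·0.11 + 0.3087·0.1 + 0.1689·0.39
      = 0.070704 + 0.002024 + 0.018161 + 0.03087 + 0.065871 = 0.18763

P(E) ≈ 0.1876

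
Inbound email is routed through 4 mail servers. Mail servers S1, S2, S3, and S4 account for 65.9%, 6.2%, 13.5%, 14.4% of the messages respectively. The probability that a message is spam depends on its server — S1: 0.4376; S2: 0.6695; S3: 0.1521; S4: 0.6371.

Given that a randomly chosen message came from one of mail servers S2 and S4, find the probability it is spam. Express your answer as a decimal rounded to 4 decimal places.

Let J = {S2, S4}.
P(J) = 0.062 + 0.144 = 0.206.
P(S ∩ J) = 0.6695·0.062 + 0.6371·0.144 = 0.041509 + 0.0917424 = 0.1332514.
P(S | J) = 0.1332514 / 0.206 = 0.646851…

P(S|J) ≈ 0.6469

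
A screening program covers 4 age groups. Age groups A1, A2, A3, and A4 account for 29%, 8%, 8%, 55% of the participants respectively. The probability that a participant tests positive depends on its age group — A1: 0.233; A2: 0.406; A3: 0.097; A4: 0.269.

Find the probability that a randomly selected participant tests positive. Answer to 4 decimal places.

0.2558

P(T) = P(T|A1)·P(A1) + P(T|A2)·P(A2) + P(T|A3)·P(A3) + P(T|A4)·P(A4)
      = 0.233·0.29 + 0.406·0.08 + 0.097·0.08 + 0.269·0.55
      = 0.06757 + 0.03248 + 0.00776 + 0.14795 = 0.25576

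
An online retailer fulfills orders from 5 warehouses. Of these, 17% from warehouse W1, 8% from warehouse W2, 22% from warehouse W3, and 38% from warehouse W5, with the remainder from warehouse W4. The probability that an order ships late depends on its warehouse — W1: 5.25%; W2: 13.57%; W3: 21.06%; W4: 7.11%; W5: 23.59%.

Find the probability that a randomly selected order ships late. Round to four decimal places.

0.1664

P(W4) = 1 − (0.17 + 0.08 + 0.22 + 0.38) = 0.15.
By the law of total probability,
P(L) = P(L|W1)·P(W1) + P(L|W2)·P(W2) + P(L|W3)·P(W3) + P(L|W4)·P(W4) + P(L|W5)·P(W5)
      = 0.0525·0.17 + 0.1357·0.08 + 0.2106·0.22 + 0.0711·0.15 + 0.2359·0.38
      = 0.008925 + 0.010856 + 0.046332 + 0.010665 + 0.089642 = 0.16642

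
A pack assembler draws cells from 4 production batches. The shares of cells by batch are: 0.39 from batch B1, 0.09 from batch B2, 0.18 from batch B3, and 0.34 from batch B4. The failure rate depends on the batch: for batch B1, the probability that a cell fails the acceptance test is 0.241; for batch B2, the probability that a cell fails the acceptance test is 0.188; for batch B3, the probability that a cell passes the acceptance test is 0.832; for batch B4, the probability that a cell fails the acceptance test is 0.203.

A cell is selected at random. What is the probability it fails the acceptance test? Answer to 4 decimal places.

P(F|B3) = 1 − 0.832 = 0.168.
Using total probability over the partition,
P(F) = P(F|B1)·P(B1) + P(F|B2)·P(B2) + P(F|B3)·P(B3) + P(F|B4)·P(B4)
      = 0.241·0.39 + 0.188·0.09 + 0.168·0.18 + 0.203·0.34
      = 0.09399 + 0.01692 + 0.03024 + 0.06902 = 0.21017

P(F) ≈ 0.2102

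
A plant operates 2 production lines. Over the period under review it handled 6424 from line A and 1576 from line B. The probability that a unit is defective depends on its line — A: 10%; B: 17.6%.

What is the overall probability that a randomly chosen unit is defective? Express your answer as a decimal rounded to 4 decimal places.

P(D) ≈ 0.1150

Total: 6424 + 1576 = 8000.
P(A) = 6424/8000 = 0.803. P(B) = 1576/8000 = 0.197.
P(D) = P(D|A)·P(A) + P(D|B)·P(B)
      = 0.1·0.803 + 0.176·0.197
      = 0.0803 + 0.034672 = 0.114972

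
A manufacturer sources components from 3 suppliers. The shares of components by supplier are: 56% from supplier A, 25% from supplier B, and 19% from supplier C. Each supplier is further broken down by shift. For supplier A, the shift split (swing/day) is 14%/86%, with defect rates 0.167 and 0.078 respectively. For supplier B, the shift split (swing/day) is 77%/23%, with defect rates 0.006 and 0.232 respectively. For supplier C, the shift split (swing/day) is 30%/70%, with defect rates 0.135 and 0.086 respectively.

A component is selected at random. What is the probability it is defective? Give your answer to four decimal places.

P(D|A) = 0.14·0.167 + 0.86·0.078 = 0.02338 + 0.06708 = 0.09046
P(D|B) = 0.77·0.006 + 0.23·0.232 = 0.00462 + 0.05336 = 0.05798
P(D|C) = 0.3·0.135 + 0.7·0.086 = 0.0405 + 0.0602 = 0.1007
By total probability over the outer partition,
P(D) = 0.56·0.09046 + 0.25·0.05798 + 0.19·0.1007
      = 0.0506576 + 0.014495 + 0.019133 = 0.0842856

P(D) ≈ 0.0843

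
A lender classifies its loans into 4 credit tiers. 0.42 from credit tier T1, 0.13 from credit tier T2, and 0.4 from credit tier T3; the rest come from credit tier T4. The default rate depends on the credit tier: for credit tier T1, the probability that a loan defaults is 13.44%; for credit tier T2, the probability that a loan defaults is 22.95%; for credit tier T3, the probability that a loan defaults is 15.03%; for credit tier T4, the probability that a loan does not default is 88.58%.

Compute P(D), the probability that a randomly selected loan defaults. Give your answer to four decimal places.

P(D) ≈ 0.1521

P(T4) = 1 − (0.42 + 0.13 + 0.4) = 0.05.
P(D|T4) = 1 − 0.8858 = 0.1142.
Summing over the partition,
P(D) = P(D|T1)·P(T1) + P(D|T2)·P(T2) + P(D|T3)·P(T3) + P(D|T4)·P(T4)
      = 0.1344·0.42 + 0.2295·0.13 + 0.1503·0.4 + 0.1142·0.05
      = 0.056448 + 0.029835 + 0.06012 + 0.00571 = 0.152113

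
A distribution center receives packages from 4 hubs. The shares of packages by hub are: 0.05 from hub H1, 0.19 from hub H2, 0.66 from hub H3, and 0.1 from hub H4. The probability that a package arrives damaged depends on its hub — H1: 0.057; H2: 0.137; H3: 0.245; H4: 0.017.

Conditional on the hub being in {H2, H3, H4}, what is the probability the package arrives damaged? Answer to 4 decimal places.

Let S = {H2, H3, H4}.
P(S) = 0.19 + 0.66 + 0.1 = 0.95.
P(D ∩ S) = 0.137·0.19 + 0.245·0.66 + 0.017·0.1 = 0.02603 + 0.1617 + 0.0017 = 0.18943.
P(D | S) = 0.18943 / 0.95 = 0.199400…

0.1994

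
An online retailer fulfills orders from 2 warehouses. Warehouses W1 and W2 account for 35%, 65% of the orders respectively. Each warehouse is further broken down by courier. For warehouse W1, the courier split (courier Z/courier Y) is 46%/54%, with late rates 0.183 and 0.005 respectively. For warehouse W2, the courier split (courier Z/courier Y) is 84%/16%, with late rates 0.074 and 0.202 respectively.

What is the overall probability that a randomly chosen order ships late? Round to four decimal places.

P(L|W1) = 0.46·0.183 + 0.54·0.005 = 0.08418 + 0.0027 = 0.08688
P(L|W2) = 0.84·0.074 + 0.16·0.202 = 0.06216 + 0.03232 = 0.09448
Then overall,
P(L) = 0.35·0.08688 + 0.65·0.09448
      = 0.030408 + 0.061412 = 0.09182

0.0918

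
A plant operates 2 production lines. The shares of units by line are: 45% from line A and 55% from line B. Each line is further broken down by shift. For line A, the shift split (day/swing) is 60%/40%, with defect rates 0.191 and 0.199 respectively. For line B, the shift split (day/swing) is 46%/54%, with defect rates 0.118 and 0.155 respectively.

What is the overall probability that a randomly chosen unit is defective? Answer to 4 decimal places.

P(D|A) = 0.6·0.191 + 0.4·0.199 = 0.1146 + 0.0796 = 0.1942
P(D|B) = 0.46·0.118 + 0.54·0.155 = 0.05428 + 0.0837 = 0.13798
By total probability over the outer partition,
P(D) = 0.45·0.1942 + 0.55·0.13798
      = 0.08739 + 0.075889 = 0.163279

0.1633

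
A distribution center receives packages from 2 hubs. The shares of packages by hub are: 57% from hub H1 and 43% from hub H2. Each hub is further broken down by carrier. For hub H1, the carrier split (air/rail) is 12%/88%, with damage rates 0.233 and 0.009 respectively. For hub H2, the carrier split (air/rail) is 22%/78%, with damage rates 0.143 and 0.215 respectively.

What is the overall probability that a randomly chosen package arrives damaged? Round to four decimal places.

P(D) ≈ 0.1061

P(D|H1) = 0.12·0.233 + 0.88·0.009 = 0.02796 + 0.00792 = 0.03588
P(D|H2) = 0.22·0.143 + 0.78·0.215 = 0.03146 + 0.1677 = 0.19916
By total probability over the outer partition,
P(D) = 0.57·0.03588 + 0.43·0.19916
      = 0.0204516 + 0.0856388 = 0.1060904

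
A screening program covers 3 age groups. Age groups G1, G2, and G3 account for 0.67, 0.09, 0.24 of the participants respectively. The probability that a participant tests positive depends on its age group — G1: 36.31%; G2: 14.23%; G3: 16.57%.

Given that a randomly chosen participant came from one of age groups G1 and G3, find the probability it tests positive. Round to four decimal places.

Let S = {G1, G3}.
P(S) = 0.67 + 0.24 = 0.91.
P(T ∩ S) = 0.3631·0.67 + 0.1657·0.24 = 0.243277 + 0.039768 = 0.283045.
P(T | S) = 0.283045 / 0.91 = 0.311038…

P(T|S) ≈ 0.3110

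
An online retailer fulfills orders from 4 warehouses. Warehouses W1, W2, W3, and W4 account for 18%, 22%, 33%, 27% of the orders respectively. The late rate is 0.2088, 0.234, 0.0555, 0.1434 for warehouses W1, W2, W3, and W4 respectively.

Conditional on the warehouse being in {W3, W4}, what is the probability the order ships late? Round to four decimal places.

P(L|S) ≈ 0.0951

Let S = {W3, W4}.
P(S) = 0.33 + 0.27 = 0.6.
P(L ∩ S) = 0.0555·0.33 + 0.1434·0.27 = 0.018315 + 0.038718 = 0.057033.
P(L | S) = 0.057033 / 0.6 = 0.095055…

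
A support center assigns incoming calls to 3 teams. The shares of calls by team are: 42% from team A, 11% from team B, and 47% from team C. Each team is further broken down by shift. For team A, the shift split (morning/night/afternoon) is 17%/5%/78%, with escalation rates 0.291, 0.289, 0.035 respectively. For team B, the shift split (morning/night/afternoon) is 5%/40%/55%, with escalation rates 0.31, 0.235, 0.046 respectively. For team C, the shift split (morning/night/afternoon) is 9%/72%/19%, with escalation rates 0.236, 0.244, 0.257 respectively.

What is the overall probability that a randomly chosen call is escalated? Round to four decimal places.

P(E) ≈ 0.1686

P(E|A) = 0.17·0.291 + 0.05·0.289 + 0.78·0.035 = 0.04947 + 0.01445 + 0.0273 = 0.09122
P(E|B) = 0.05·0.31 + 0.4·0.235 + 0.55·0.046 = 0.0155 + 0.094 + 0.0253 = 0.1348
P(E|C) = 0.09·0.236 + 0.72·0.244 + 0.19·0.257 = 0.02124 + 0.17568 + 0.04883 = 0.24575
By total probability over the outer partition,
P(E) = 0.42·0.09122 + 0.11·0.1348 + 0.47·0.24575
      = 0.0383124 + 0.014828 + 0.1155025 = 0.1686429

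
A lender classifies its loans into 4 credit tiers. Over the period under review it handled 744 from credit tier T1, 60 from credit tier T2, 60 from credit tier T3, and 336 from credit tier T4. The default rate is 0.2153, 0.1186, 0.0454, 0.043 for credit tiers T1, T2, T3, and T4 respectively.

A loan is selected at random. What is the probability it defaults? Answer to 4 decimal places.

Total: 744 + 60 + 60 + 336 = 1200.
P(T1) = 744/1200 = 0.62. P(T2) = 60/1200 = 0.05. P(T3) = 60/1200 = 0.05. P(T4) = 336/1200 = 0.28.
Summing over the partition,
P(D) = P(D|T1)·P(T1) + P(D|T2)·P(T2) + P(D|T3)·P(T3) + P(D|T4)·P(T4)
      = 0.2153·0.62 + 0.1186·0.05 + 0.0454·0.05 + 0.043·0.28
      = 0.133486 + 0.00593 + 0.00227 + 0.01204 = 0.153726

P(D) ≈ 0.1537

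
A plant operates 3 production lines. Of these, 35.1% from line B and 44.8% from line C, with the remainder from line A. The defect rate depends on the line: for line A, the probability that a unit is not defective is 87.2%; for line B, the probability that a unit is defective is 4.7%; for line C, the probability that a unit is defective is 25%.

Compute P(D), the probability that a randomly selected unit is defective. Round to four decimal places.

0.1542

P(A) = 1 − (0.351 + 0.448) = 0.201.
P(D|A) = 1 − 0.872 = 0.128.
P(D) = P(D|A)·P(A) + P(D|B)·P(B) + P(D|C)·P(C)
      = 0.128·0.201 + 0.047·0.351 + 0.25·0.448
      = 0.025728 + 0.016497 + 0.112 = 0.154225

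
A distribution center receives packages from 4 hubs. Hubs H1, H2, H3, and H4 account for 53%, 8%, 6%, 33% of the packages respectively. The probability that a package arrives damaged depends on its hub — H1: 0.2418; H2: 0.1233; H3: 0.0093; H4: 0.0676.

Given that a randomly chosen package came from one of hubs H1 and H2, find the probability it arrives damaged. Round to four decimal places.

Let S = {H1, H2}.
P(S) = 0.53 + 0.08 = 0.61.
P(D ∩ S) = 0.2418·0.53 + 0.1233·0.08 = 0.128154 + 0.009864 = 0.138018.
P(D | S) = 0.138018 / 0.61 = 0.226259…

P(D|S) ≈ 0.2263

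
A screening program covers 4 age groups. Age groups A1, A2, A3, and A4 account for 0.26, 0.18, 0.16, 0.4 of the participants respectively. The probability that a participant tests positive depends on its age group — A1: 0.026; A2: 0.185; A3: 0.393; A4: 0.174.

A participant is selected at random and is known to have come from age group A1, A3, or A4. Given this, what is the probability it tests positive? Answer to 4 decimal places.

Let S = {A1, A3, A4}.
P(S) = 0.26 + 0.16 + 0.4 = 0.82.
P(T ∩ S) = 0.026·0.26 + 0.393·0.16 + 0.174·0.4 = 0.00676 + 0.06288 + 0.0696 = 0.13924.
P(T | S) = 0.13924 / 0.82 = 0.169805…

P(T|S) ≈ 0.1698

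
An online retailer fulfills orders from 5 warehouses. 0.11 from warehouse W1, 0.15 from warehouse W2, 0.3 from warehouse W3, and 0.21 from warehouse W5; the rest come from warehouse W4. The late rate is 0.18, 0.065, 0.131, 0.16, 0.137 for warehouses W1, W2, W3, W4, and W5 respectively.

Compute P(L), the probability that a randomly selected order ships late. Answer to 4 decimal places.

0.1344

P(W4) = 1 − (0.11 + 0.15 + 0.3 + 0.21) = 0.23.
P(L) = P(L|W1)·P(W1) + P(L|W2)·P(W2) + P(L|W3)·P(W3) + P(L|W4)·P(W4) + P(L|W5)·P(W5)
      = 0.18·0.11 + 0.065·0.15 + 0.131·0.3 + 0.16·0.23 + 0.137·0.21
      = 0.0198 + 0.00975 + 0.0393 + 0.0368 + 0.02877 = 0.13442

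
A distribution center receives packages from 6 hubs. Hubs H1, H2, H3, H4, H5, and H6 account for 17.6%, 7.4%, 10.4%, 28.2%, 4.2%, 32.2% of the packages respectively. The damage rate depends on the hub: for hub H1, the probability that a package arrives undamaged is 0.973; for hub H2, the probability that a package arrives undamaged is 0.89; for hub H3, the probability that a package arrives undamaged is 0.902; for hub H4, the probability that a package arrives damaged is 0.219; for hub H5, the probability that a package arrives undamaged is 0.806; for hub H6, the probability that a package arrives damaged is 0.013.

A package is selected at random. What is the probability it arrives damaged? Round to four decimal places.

P(D|H1) = 1 − 0.973 = 0.027.
P(D|H2) = 1 − 0.89 = 0.11.
P(D|H3) = 1 − 0.902 = 0.098.
P(D|H5) = 1 − 0.806 = 0.194.
P(D) = P(D|H1)·P(H1) + P(D|H2)·P(H2) + P(D|H3)·P(H3) + P(D|H4)·P(H4) + P(D|H5)·P(H5) + P(D|H6)·P(H6)
      = 0.027·0.176 + 0.11·0.074 + 0.098·0.104 + 0.219·0.282 + 0.194·0.042 + 0.013·0.322
      = 0.004752 + 0.00814 + 0.010192 + 0.061758 + 0.008148 + 0.004186 = 0.097176

P(D) ≈ 0.0972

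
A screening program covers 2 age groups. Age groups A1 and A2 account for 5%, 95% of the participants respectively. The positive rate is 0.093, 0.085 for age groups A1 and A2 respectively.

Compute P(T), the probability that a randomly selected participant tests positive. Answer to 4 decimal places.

By the law of total probability,
P(T) = P(T|A1)·P(A1) + P(T|A2)·P(A2)
      = 0.093·0.05 + 0.085·0.95
      = 0.00465 + 0.08075 = 0.0854

0.0854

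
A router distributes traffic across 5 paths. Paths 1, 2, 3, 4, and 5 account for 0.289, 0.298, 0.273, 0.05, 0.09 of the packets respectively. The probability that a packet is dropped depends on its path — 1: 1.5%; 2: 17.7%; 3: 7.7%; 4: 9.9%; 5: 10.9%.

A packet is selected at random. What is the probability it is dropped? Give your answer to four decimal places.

P(L) ≈ 0.0929

By the law of total probability,
P(L) = P(L|1)·P(1) + P(L|2)·P(2) + P(L|3)·P(3) + P(L|4)·P(4) + P(L|5)·P(5)
      = 0.015·0.289 + 0.177·0.298 + 0.077·0.273 + 0.099·0.05 + 0.109·0.09
      = 0.004335 + 0.052746 + 0.021021 + 0.00495 + 0.00981 = 0.092862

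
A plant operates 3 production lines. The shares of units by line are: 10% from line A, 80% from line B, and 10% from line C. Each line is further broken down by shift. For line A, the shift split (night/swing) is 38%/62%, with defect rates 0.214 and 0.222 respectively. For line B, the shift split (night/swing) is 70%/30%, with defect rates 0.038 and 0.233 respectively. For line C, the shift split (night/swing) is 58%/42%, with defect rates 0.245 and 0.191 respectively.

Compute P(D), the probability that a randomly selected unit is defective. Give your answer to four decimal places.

P(D|A) = 0.38·0.214 + 0.62·0.222 = 0.08132 + 0.13764 = 0.21896
P(D|B) = 0.7·0.038 + 0.3·0.233 = 0.0266 + 0.0699 = 0.0965
P(D|C) = 0.58·0.245 + 0.42·0.191 = 0.1421 + 0.08022 = 0.22232
Then overall,
P(D) = 0.1·0.21896 + 0.8·0.0965 + 0.1·0.22232
      = 0.021896 + 0.0772 + 0.022232 = 0.121328

0.1213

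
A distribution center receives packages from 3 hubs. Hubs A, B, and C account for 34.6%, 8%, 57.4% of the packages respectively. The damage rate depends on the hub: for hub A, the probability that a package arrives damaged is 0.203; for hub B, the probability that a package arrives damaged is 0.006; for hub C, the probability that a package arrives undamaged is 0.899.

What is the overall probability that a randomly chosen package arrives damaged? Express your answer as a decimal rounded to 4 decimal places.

P(D|C) = 1 − 0.899 = 0.101.
By the law of total probability,
P(D) = P(D|A)·P(A) + P(D|B)·P(B) + P(D|C)·P(C)
      = 0.203·0.346 + 0.006·0.08 + 0.101·0.574
      = 0.070238 + 0.00048 + 0.057974 = 0.128692

P(D) ≈ 0.1287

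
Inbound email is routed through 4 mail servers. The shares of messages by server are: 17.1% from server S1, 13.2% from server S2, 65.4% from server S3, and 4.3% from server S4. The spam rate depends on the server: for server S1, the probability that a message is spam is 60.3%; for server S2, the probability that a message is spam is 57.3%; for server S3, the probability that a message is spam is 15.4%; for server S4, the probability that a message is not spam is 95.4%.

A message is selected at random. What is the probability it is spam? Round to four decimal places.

P(S|S4) = 1 − 0.954 = 0.046.
By the law of total probability,
P(S) = P(S|S1)·P(S1) + P(S|S2)·P(S2) + P(S|S3)·P(S3) + P(S|S4)·P(S4)
      = 0.603·0.171 + 0.573·0.132 + 0.154·0.654 + 0.046·0.043
      = 0.103113 + 0.075636 + 0.100716 + 0.001978 = 0.281443

P(S) ≈ 0.2814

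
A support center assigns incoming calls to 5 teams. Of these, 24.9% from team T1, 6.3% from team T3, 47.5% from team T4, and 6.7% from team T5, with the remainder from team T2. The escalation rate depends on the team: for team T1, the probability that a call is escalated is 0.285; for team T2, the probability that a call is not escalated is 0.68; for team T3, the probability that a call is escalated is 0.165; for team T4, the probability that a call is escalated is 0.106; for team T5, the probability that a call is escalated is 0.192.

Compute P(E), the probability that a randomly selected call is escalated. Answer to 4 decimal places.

P(E) ≈ 0.1913

P(T2) = 1 − (0.249 + 0.063 + 0.475 + 0.067) = 0.146.
P(E|T2) = 1 − 0.68 = 0.32.
P(E) = P(E|T1)·P(T1) + P(E|T2)·P(T2) + P(E|T3)·P(T3) + P(E|T4)·P(T4) + P(E|T5)·P(T5)
      = 0.285·0.249 + 0.32·0.146 + 0.165·0.063 + 0.106·0.475 + 0.192·0.067
      = 0.070965 + 0.04672 + 0.010395 + 0.05035 + 0.012864 = 0.191294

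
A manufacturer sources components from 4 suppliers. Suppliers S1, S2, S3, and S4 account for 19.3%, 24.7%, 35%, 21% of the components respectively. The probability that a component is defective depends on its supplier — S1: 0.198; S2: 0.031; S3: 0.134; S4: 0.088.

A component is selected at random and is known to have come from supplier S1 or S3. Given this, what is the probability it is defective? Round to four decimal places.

0.1567

Let S = {S1, S3}.
P(S) = 0.193 + 0.35 = 0.543.
P(D ∩ S) = 0.198·0.193 + 0.134·0.35 = 0.038214 + 0.0469 = 0.085114.
P(D | S) = 0.085114 / 0.543 = 0.156748…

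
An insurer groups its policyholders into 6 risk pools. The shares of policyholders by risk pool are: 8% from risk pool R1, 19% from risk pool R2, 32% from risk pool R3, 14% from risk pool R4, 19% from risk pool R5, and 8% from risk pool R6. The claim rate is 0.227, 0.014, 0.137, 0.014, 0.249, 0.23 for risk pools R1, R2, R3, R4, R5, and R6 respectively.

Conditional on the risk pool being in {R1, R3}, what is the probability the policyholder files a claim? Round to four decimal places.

0.1550

Let S = {R1, R3}.
P(S) = 0.08 + 0.32 = 0.4.
P(C ∩ S) = 0.227·0.08 + 0.137·0.32 = 0.01816 + 0.04384 = 0.062.
P(C | S) = 0.062 / 0.4 = 0.155000…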